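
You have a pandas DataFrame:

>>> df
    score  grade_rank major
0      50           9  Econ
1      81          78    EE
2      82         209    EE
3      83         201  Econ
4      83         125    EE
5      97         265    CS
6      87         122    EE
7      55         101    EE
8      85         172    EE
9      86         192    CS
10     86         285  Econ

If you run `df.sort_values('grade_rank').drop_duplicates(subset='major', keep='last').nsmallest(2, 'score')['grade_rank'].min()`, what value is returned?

209

sort by grade_rank:
    score  grade_rank major
0      50           9  Econ
1      81          78    EE
7      55         101    EE
6      87         122    EE
4      83         125    EE
8      85         172    EE
9      86         192    CS
3      83         201  Econ
2      82         209    EE
5      97         265    CS
10     86         285  Econ
drop duplicate major (keep=last):
    score  grade_rank major
2      82         209    EE
5      97         265    CS
10     86         285  Econ
take 2 rows with smallest score:
    score  grade_rank major
2      82         209    EE
10     86         285  Econ
The min of column 'grade_rank' is 209.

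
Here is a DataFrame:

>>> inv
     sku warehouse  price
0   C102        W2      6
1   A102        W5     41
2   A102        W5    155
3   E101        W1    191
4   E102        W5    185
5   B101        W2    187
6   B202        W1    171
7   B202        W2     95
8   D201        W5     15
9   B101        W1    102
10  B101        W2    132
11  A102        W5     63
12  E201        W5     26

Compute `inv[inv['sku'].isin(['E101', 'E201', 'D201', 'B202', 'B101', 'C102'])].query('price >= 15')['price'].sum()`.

filter rows where sku in ['E101', 'E201', 'D201', 'B202', 'B101', 'C102']:
     sku warehouse  price
0   C102        W2      6
3   E101        W1    191
5   B101        W2    187
6   B202        W1    171
7   B202        W2     95
8   D201        W5     15
9   B101        W1    102
10  B101        W2    132
12  E201        W5     26
filter rows where price >= 15:
     sku warehouse  price
3   E101        W1    191
5   B101        W2    187
6   B202        W1    171
7   B202        W2     95
8   D201        W5     15
9   B101        W1    102
10  B101        W2    132
12  E201        W5     26
The sum of column 'price' is 919.

919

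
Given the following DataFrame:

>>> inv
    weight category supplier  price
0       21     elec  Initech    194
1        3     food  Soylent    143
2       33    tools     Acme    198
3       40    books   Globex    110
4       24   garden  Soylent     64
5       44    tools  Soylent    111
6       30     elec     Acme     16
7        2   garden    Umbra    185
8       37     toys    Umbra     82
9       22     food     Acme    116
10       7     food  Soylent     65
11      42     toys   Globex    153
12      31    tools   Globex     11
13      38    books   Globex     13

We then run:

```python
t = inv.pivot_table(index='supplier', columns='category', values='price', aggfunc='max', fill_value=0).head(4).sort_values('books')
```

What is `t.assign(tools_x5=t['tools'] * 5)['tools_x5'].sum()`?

pivot: rows=supplier, cols=category, max(price):
category  books  elec  food  garden  tools  toys
supplier                                        
Acme          0    16   116       0    198     0
Globex      110     0     0       0     11   153
Initech       0   194     0       0      0     0
Soylent       0     0   143      64    111     0
Umbra         0     0     0     185      0    82
take first 4 rows:
category  books  elec  food  garden  tools  toys
supplier                                        
Acme          0    16   116       0    198     0
Globex      110     0     0       0     11   153
Initech       0   194     0       0      0     0
Soylent       0     0   143      64    111     0
sort by books:
category  books  elec  food  garden  tools  toys
supplier                                        
Acme          0    16   116       0    198     0
Initech       0   194     0       0      0     0
Soylent       0     0   143      64    111     0
Globex      110     0     0       0     11   153
add column tools_x5 = t['tools'] * 5:
category  books  elec  food  garden  tools  toys  tools_x5
supplier                                                  
Acme          0    16   116       0    198     0       990
Initech       0   194     0       0      0     0         0
Soylent       0     0   143      64    111     0       555
Globex      110     0     0       0     11   153        55
Then the sum of column 'tools_x5': 1600

1600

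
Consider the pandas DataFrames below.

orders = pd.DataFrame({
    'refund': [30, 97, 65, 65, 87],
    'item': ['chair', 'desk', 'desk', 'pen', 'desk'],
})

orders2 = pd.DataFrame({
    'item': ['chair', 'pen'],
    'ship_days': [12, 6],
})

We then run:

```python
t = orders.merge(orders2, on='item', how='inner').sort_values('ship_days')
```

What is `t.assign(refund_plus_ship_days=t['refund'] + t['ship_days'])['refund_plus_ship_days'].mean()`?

56.5

merge on 'item' (how='inner') → 2 rows:
   refund   item  ship_days
0      30  chair         12
1      65    pen          6
sort by ship_days:
   refund   item  ship_days
1      65    pen          6
0      30  chair         12
add column refund_plus_ship_days = t['refund'] + t['ship_days']:
   refund   item  ship_days  refund_plus_ship_days
1      65    pen          6                     71
0      30  chair         12                     42
mean of column 'refund_plus_ship_days' → 56.5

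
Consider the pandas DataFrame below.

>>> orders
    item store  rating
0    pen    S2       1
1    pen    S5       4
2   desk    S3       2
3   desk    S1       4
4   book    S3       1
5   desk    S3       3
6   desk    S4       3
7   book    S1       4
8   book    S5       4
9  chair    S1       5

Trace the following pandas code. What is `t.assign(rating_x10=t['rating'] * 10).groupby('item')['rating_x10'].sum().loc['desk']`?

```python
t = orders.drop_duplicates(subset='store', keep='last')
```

drop duplicate store (keep=last):
    item store  rating
0    pen    S2       1
5   desk    S3       3
6   desk    S4       3
8   book    S5       4
9  chair    S1       5
add column rating_x10 = t['rating'] * 10:
    item store  rating  rating_x10
0    pen    S2       1          10
5   desk    S3       3          30
6   desk    S4       3          30
8   book    S5       4          40
9  chair    S1       5          50
group by item, sum of rating_x10:
item
book     40
chair    50
desk     60
pen      10
Name: rating_x10, dtype: int64
Reading off the value at index 'desk', we get 60.

60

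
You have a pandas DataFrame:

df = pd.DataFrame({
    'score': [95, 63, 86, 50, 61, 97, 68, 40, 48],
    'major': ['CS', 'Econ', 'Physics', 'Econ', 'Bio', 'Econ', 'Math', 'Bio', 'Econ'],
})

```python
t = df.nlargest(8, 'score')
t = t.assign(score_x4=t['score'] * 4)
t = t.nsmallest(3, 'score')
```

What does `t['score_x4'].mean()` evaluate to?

take 8 rows with largest score:
   score    major
5     97     Econ
0     95       CS
2     86  Physics
6     68     Math
1     63     Econ
4     61      Bio
3     50     Econ
8     48     Econ
add column score_x4 = t['score'] * 4:
   score    major  score_x4
5     97     Econ       388
0     95       CS       380
2     86  Physics       344
6     68     Math       272
1     63     Econ       252
4     61      Bio       244
3     50     Econ       200
8     48     Econ       192
take 3 rows with smallest score:
   score major  score_x4
8     48  Econ       192
3     50  Econ       200
4     61   Bio       244
Taking the mean of column 'score_x4' gives 212.0.

212.0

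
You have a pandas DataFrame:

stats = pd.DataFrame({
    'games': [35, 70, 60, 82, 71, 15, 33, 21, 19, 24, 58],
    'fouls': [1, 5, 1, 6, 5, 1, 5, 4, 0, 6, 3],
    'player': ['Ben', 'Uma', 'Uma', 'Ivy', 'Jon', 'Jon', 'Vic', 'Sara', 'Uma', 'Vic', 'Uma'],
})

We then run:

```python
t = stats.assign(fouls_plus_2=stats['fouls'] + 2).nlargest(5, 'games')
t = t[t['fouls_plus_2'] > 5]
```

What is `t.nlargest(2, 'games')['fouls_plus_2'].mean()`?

7.5

add column fouls_plus_2 = stats['fouls'] + 2:
    games  fouls player  fouls_plus_2
0      35      1    Ben             3
1      70      5    Uma             7
2      60      1    Uma             3
3      82      6    Ivy             8
4      71      5    Jon             7
5      15      1    Jon             3
6      33      5    Vic             7
7      21      4   Sara             6
8      19      0    Uma             2
9      24      6    Vic             8
10     58      3    Uma             5
take 5 rows with largest games:
    games  fouls player  fouls_plus_2
3      82      6    Ivy             8
4      71      5    Jon             7
1      70      5    Uma             7
2      60      1    Uma             3
10     58      3    Uma             5
filter rows where fouls_plus_2 > 5:
   games  fouls player  fouls_plus_2
3     82      6    Ivy             8
4     71      5    Jon             7
1     70      5    Uma             7
take 2 rows with largest games:
   games  fouls player  fouls_plus_2
3     82      6    Ivy             8
4     71      5    Jon             7
The mean of column 'fouls_plus_2' is 7.5.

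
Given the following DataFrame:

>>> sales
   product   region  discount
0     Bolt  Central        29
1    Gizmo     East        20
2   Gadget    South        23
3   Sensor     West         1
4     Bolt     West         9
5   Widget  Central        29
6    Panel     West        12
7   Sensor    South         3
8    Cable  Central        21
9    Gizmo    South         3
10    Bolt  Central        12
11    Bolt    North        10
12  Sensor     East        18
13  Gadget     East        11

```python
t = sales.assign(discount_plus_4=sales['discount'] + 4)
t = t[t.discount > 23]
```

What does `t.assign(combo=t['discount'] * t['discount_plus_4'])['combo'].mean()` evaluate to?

add column discount_plus_4 = sales['discount'] + 4:
   product   region  discount  discount_plus_4
0     Bolt  Central        29               33
1    Gizmo     East        20               24
2   Gadget    South        23               27
3   Sensor     West         1                5
4     Bolt     West         9               13
5   Widget  Central        29               33
6    Panel     West        12               16
7   Sensor    South         3                7
8    Cable  Central        21               25
9    Gizmo    South         3                7
10    Bolt  Central        12               16
11    Bolt    North        10               14
12  Sensor     East        18               22
13  Gadget     East        11               15
filter rows where discount > 23:
  product   region  discount  discount_plus_4
0    Bolt  Central        29               33
5  Widget  Central        29               33
add column combo = t['discount'] * t['discount_plus_4']:
  product   region  discount  discount_plus_4  combo
0    Bolt  Central        29               33    957
5  Widget  Central        29               33    957
Reading off the mean of column 'combo', we get 957.0.

957.0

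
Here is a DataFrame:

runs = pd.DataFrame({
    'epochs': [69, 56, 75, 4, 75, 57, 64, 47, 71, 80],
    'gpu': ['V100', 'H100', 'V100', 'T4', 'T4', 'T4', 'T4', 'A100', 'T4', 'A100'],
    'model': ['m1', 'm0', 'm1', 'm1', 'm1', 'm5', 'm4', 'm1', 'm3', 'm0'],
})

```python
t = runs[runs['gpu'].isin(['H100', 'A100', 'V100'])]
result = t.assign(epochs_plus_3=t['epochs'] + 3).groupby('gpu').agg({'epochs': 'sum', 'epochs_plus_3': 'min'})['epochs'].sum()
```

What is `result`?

filter rows where gpu in ['H100', 'A100', 'V100']:
   epochs   gpu model
0      69  V100    m1
1      56  H100    m0
2      75  V100    m1
7      47  A100    m1
9      80  A100    m0
add column epochs_plus_3 = t['epochs'] + 3:
   epochs   gpu model  epochs_plus_3
0      69  V100    m1             72
1      56  H100    m0             59
2      75  V100    m1             78
7      47  A100    m1             50
9      80  A100    m0             83
group by gpu: sum(epochs), min(epochs_plus_3):
      epochs  epochs_plus_3
gpu                        
A100     127             50
H100      56             59
V100     144             72

327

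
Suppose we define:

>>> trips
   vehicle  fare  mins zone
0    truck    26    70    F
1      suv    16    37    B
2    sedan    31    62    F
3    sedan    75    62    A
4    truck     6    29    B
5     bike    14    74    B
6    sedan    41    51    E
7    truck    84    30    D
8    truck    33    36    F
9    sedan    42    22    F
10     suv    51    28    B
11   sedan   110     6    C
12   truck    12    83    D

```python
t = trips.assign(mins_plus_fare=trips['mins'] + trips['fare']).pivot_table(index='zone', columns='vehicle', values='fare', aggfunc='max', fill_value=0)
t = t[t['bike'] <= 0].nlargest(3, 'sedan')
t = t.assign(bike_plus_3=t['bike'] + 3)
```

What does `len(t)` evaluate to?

add column mins_plus_fare = trips['mins'] + trips['fare']:
   vehicle  fare  mins zone  mins_plus_fare
0    truck    26    70    F              96
1      suv    16    37    B              53
2    sedan    31    62    F              93
3    sedan    75    62    A             137
4    truck     6    29    B              35
5     bike    14    74    B              88
6    sedan    41    51    E              92
7    truck    84    30    D             114
8    truck    33    36    F              69
9    sedan    42    22    F              64
10     suv    51    28    B              79
11   sedan   110     6    C             116
12   truck    12    83    D              95
pivot: rows=zone, cols=vehicle, max(fare):
vehicle  bike  sedan  suv  truck
zone                            
A           0     75    0      0
B          14      0   51      6
C           0    110    0      0
D           0      0    0     84
E           0     41    0      0
F           0     42    0     33
filter rows where bike <= 0:
vehicle  bike  sedan  suv  truck
zone                            
A           0     75    0      0
C           0    110    0      0
D           0      0    0     84
E           0     41    0      0
F           0     42    0     33
take 3 rows with largest sedan:
vehicle  bike  sedan  suv  truck
zone                            
C           0    110    0      0
A           0     75    0      0
F           0     42    0     33
add column bike_plus_3 = t['bike'] + 3:
vehicle  bike  sedan  suv  truck  bike_plus_3
zone                                         
C           0    110    0      0            3
A           0     75    0      0            3
F           0     42    0     33            3
Taking the number of rows gives 3.

3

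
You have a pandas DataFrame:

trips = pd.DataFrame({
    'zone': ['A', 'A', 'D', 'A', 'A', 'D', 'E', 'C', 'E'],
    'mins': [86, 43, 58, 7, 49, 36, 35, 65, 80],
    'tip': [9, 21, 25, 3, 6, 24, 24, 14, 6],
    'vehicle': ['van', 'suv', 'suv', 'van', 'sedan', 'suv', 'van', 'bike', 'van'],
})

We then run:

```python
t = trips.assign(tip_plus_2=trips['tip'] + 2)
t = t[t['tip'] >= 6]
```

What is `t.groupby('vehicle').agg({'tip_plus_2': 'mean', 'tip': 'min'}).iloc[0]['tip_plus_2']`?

16.0

add column tip_plus_2 = trips['tip'] + 2:
  zone  mins  tip vehicle  tip_plus_2
0    A    86    9     van          11
1    A    43   21     suv          23
2    D    58   25     suv          27
3    A     7    3     van           5
4    A    49    6   sedan           8
5    D    36   24     suv          26
6    E    35   24     van          26
7    C    65   14    bike          16
8    E    80    6     van           8
filter rows where tip >= 6:
  zone  mins  tip vehicle  tip_plus_2
0    A    86    9     van          11
1    A    43   21     suv          23
2    D    58   25     suv          27
4    A    49    6   sedan           8
5    D    36   24     suv          26
6    E    35   24     van          26
7    C    65   14    bike          16
8    E    80    6     van           8
group by vehicle: mean(tip_plus_2), min(tip):
         tip_plus_2  tip
vehicle                 
bike      16.000000   14
sedan      8.000000    6
suv       25.333333   21
van       15.000000    6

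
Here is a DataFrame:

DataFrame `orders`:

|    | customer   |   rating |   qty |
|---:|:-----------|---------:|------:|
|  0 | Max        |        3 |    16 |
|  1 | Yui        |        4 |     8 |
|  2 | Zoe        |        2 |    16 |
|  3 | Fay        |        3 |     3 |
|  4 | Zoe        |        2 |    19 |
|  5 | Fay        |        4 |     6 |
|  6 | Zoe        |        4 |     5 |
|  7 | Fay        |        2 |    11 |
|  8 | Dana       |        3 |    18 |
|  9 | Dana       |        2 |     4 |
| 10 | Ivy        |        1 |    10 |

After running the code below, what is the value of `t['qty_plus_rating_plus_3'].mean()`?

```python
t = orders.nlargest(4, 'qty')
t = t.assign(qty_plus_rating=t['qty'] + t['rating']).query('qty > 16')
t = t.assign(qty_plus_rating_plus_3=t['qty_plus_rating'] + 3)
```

24.0

take 4 rows with largest qty:
  customer  rating  qty
4      Zoe       2   19
8     Dana       3   18
0      Max       3   16
2      Zoe       2   16
add column qty_plus_rating = t['qty'] + t['rating']:
  customer  rating  qty  qty_plus_rating
4      Zoe       2   19               21
8     Dana       3   18               21
0      Max       3   16               19
2      Zoe       2   16               18
filter rows where qty > 16:
  customer  rating  qty  qty_plus_rating
4      Zoe       2   19               21
8     Dana       3   18               21
add column qty_plus_rating_plus_3 = t['qty_plus_rating'] + 3:
  customer  rating  qty  qty_plus_rating  qty_plus_rating_plus_3
4      Zoe       2   19               21                      24
8     Dana       3   18               21                      24
Hence 24.0.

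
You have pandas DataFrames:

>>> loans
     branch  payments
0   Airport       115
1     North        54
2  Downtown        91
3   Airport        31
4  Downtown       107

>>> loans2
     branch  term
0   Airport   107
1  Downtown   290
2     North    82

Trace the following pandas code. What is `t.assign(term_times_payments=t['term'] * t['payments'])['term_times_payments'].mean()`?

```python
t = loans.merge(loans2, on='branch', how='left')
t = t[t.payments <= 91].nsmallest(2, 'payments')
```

3872.5

merge on 'branch' (how='left') → 5 rows:
     branch  payments  term
0   Airport       115   107
1     North        54    82
2  Downtown        91   290
3   Airport        31   107
4  Downtown       107   290
filter rows where payments <= 91:
     branch  payments  term
1     North        54    82
2  Downtown        91   290
3   Airport        31   107
take 2 rows with smallest payments:
    branch  payments  term
3  Airport        31   107
1    North        54    82
add column term_times_payments = t['term'] * t['payments']:
    branch  payments  term  term_times_payments
3  Airport        31   107                 3317
1    North        54    82                 4428
Reading off the mean of column 'term_times_payments', we get 3872.5.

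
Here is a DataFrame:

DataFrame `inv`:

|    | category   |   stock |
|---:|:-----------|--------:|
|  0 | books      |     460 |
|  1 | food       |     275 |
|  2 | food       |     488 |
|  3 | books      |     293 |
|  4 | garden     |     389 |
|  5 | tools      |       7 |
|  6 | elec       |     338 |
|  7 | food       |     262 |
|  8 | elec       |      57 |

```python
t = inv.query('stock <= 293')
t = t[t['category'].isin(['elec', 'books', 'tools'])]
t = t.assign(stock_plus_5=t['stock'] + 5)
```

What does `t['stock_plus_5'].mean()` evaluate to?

124.0

filter rows where stock <= 293:
  category  stock
1     food    275
3    books    293
5    tools      7
7     food    262
8     elec     57
filter rows where category in ['elec', 'books', 'tools']:
  category  stock
3    books    293
5    tools      7
8     elec     57
add column stock_plus_5 = t['stock'] + 5:
  category  stock  stock_plus_5
3    books    293           298
5    tools      7            12
8     elec     57            62
Then the mean of column 'stock_plus_5': 124.0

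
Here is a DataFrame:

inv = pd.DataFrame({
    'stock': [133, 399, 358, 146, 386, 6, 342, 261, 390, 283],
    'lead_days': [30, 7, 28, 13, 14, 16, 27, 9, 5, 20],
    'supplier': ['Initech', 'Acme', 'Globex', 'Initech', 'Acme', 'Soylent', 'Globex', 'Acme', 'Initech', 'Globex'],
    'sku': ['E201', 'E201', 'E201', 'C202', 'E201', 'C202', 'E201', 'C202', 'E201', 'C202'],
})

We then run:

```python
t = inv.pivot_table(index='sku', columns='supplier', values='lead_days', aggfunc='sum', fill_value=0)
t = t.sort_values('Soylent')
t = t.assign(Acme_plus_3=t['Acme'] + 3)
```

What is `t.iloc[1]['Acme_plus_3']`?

12

pivot: rows=sku, cols=supplier, sum(lead_days):
supplier  Acme  Globex  Initech  Soylent
sku                                     
C202         9      20       13       16
E201        21      55       35        0
sort by Soylent:
supplier  Acme  Globex  Initech  Soylent
sku                                     
E201        21      55       35        0
C202         9      20       13       16
add column Acme_plus_3 = t['Acme'] + 3:
supplier  Acme  Globex  Initech  Soylent  Acme_plus_3
sku                                                  
E201        21      55       35        0           24
C202         9      20       13       16           12
Taking the value at position 1, column 'Acme_plus_3' gives 12.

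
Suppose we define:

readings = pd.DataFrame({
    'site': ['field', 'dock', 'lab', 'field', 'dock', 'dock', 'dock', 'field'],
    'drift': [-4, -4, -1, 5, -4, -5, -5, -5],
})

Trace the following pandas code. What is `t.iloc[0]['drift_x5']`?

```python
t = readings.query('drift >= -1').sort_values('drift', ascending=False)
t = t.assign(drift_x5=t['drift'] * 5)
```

filter rows where drift >= -1:
    site  drift
2    lab     -1
3  field      5
sort by drift descending:
    site  drift
3  field      5
2    lab     -1
add column drift_x5 = t['drift'] * 5:
    site  drift  drift_x5
3  field      5        25
2    lab     -1        -5
The value at position 0, column 'drift_x5' is 25.

25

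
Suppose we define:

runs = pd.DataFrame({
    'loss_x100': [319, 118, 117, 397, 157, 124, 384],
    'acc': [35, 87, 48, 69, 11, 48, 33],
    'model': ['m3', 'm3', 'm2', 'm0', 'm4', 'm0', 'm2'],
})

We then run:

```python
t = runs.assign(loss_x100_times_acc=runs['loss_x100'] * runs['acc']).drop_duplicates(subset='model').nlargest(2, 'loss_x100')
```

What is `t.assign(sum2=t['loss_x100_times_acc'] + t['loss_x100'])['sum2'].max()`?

add column loss_x100_times_acc = runs['loss_x100'] * runs['acc']:
   loss_x100  acc model  loss_x100_times_acc
0        319   35    m3                11165
1        118   87    m3                10266
2        117   48    m2                 5616
3        397   69    m0                27393
4        157   11    m4                 1727
5        124   48    m0                 5952
6        384   33    m2                12672
drop duplicate model (keep=first):
   loss_x100  acc model  loss_x100_times_acc
0        319   35    m3                11165
2        117   48    m2                 5616
3        397   69    m0                27393
4        157   11    m4                 1727
take 2 rows with largest loss_x100:
   loss_x100  acc model  loss_x100_times_acc
3        397   69    m0                27393
0        319   35    m3                11165
add column sum2 = t['loss_x100_times_acc'] + t['loss_x100']:
   loss_x100  acc model  loss_x100_times_acc   sum2
3        397   69    m0                27393  27790
0        319   35    m3                11165  11484
Finally, max of column 'sum2' = 27790.

27790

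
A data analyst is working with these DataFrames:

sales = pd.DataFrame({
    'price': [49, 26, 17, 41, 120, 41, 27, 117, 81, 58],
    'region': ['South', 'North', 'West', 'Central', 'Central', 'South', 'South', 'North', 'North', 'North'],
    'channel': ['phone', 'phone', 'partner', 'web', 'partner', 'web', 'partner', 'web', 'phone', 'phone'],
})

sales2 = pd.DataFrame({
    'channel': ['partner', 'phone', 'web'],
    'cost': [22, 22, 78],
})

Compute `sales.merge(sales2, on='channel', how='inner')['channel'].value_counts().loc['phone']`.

4

merge on 'channel' (how='inner') → 10 rows:
   price   region  channel  cost
0     49    South    phone    22
1     26    North    phone    22
2     17     West  partner    22
3     41  Central      web    78
4    120  Central  partner    22
5     41    South      web    78
6     27    South  partner    22
7    117    North      web    78
8     81    North    phone    22
9     58    North    phone    22
value_counts of channel:
channel
phone      4
partner    3
web        3
Name: count, dtype: int64
Finally, value at index 'phone' = 4.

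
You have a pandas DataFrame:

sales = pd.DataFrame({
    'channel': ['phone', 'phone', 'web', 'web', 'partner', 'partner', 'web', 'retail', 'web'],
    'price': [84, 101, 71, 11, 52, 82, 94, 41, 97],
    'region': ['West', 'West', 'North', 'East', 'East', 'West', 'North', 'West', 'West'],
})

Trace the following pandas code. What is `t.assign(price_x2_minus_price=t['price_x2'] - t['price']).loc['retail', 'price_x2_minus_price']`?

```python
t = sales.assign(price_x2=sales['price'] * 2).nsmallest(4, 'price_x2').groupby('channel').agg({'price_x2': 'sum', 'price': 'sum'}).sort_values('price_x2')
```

41

add column price_x2 = sales['price'] * 2:
   channel  price region  price_x2
0    phone     84   West       168
1    phone    101   West       202
2      web     71  North       142
3      web     11   East        22
4  partner     52   East       104
5  partner     82   West       164
6      web     94  North       188
7   retail     41   West        82
8      web     97   West       194
take 4 rows with smallest price_x2:
   channel  price region  price_x2
3      web     11   East        22
7   retail     41   West        82
4  partner     52   East       104
2      web     71  North       142
group by channel: sum(price_x2), sum(price):
         price_x2  price
channel                 
partner       104     52
retail         82     41
web           164     82
sort by price_x2:
         price_x2  price
channel                 
retail         82     41
partner       104     52
web           164     82
add column price_x2_minus_price = t['price_x2'] - t['price']:
         price_x2  price  price_x2_minus_price
channel                                       
retail         82     41                    41
partner       104     52                    52
web           164     82                    82
The value at row 'retail', column 'price_x2_minus_price' is 41.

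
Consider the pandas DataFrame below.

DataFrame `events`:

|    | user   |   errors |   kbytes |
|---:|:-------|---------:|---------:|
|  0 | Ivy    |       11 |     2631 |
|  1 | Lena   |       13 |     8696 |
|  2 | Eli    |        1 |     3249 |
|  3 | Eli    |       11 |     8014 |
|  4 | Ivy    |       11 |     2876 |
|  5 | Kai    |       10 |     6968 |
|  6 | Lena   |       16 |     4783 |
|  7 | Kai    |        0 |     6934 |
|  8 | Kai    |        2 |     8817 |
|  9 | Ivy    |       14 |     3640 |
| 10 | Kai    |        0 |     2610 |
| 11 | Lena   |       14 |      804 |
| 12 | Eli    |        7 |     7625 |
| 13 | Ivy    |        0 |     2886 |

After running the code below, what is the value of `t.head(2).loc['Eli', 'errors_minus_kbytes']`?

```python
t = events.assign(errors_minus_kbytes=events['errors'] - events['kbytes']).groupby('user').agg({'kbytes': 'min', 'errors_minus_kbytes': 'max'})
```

-3248

add column errors_minus_kbytes = events['errors'] - events['kbytes']:
    user  errors  kbytes  errors_minus_kbytes
0    Ivy      11    2631                -2620
1   Lena      13    8696                -8683
2    Eli       1    3249                -3248
3    Eli      11    8014                -8003
4    Ivy      11    2876                -2865
5    Kai      10    6968                -6958
6   Lena      16    4783                -4767
7    Kai       0    6934                -6934
8    Kai       2    8817                -8815
9    Ivy      14    3640                -3626
10   Kai       0    2610                -2610
11  Lena      14     804                 -790
12   Eli       7    7625                -7618
13   Ivy       0    2886                -2886
group by user: min(kbytes), max(errors_minus_kbytes):
      kbytes  errors_minus_kbytes
user                             
Eli     3249                -3248
Ivy     2631                -2620
Kai     2610                -2610
Lena     804                 -790
take first 2 rows:
      kbytes  errors_minus_kbytes
user                             
Eli     3249                -3248
Ivy     2631                -2620
Hence -3248.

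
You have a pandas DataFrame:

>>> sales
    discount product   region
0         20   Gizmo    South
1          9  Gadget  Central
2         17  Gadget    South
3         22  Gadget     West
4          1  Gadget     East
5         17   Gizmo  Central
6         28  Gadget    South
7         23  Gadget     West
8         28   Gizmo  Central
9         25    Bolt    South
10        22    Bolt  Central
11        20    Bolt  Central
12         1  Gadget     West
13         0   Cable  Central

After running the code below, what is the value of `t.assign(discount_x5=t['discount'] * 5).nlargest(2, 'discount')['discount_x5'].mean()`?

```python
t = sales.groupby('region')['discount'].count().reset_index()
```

group by region, count of discount:
region
Central    6
East       1
South      4
West       3
Name: discount, dtype: int64
reset_index():
    region  discount
0  Central         6
1     East         1
2    South         4
3     West         3
add column discount_x5 = t['discount'] * 5:
    region  discount  discount_x5
0  Central         6           30
1     East         1            5
2    South         4           20
3     West         3           15
take 2 rows with largest discount:
    region  discount  discount_x5
0  Central         6           30
2    South         4           20
Finally, mean of column 'discount_x5' = 25.0.

25.0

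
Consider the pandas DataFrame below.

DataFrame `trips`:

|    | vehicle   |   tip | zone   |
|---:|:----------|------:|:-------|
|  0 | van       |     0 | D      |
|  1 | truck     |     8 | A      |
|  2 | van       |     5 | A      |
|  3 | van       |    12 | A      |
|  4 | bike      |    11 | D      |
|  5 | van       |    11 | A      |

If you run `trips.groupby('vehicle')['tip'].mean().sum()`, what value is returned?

26.0

group by vehicle, mean of tip:
vehicle
bike     11.0
truck     8.0
van       7.0
Name: tip, dtype: float64
sum of the resulting series → 26.0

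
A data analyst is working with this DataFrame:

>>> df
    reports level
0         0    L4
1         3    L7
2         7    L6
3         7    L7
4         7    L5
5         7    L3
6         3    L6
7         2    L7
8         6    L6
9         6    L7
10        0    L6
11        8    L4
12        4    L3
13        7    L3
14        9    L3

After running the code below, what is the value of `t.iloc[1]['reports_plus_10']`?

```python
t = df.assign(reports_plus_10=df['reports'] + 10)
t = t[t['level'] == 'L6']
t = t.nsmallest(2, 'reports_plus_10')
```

add column reports_plus_10 = df['reports'] + 10:
    reports level  reports_plus_10
0         0    L4               10
1         3    L7               13
2         7    L6               17
3         7    L7               17
4         7    L5               17
5         7    L3               17
6         3    L6               13
7         2    L7               12
8         6    L6               16
9         6    L7               16
10        0    L6               10
11        8    L4               18
12        4    L3               14
13        7    L3               17
14        9    L3               19
filter rows where level == 'L6':
    reports level  reports_plus_10
2         7    L6               17
6         3    L6               13
8         6    L6               16
10        0    L6               10
take 2 rows with smallest reports_plus_10:
    reports level  reports_plus_10
10        0    L6               10
6         3    L6               13
Finally, value at position 1, column 'reports_plus_10' = 13.

13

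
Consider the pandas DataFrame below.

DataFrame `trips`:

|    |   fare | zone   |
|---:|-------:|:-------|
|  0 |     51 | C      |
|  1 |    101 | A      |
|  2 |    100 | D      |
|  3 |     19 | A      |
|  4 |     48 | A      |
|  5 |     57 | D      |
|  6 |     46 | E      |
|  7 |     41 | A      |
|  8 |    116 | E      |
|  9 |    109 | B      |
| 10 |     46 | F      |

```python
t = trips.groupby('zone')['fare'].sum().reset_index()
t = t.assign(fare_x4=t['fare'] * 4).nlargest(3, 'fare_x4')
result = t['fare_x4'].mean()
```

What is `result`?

group by zone, sum of fare:
zone
A    209
B    109
C     51
D    157
E    162
F     46
Name: fare, dtype: int64
reset_index():
  zone  fare
0    A   209
1    B   109
2    C    51
3    D   157
4    E   162
5    F    46
add column fare_x4 = t['fare'] * 4:
  zone  fare  fare_x4
0    A   209      836
1    B   109      436
2    C    51      204
3    D   157      628
4    E   162      648
5    F    46      184
take 3 rows with largest fare_x4:
  zone  fare  fare_x4
0    A   209      836
4    E   162      648
3    D   157      628

704.0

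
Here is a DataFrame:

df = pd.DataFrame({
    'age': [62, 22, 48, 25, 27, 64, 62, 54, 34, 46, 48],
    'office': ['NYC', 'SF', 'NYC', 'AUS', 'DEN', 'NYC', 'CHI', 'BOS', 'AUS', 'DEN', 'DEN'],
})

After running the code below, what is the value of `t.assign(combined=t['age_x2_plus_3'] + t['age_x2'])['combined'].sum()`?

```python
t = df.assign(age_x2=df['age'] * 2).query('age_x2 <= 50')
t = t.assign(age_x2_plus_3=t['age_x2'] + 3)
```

194

add column age_x2 = df['age'] * 2:
    age office  age_x2
0    62    NYC     124
1    22     SF      44
2    48    NYC      96
3    25    AUS      50
4    27    DEN      54
5    64    NYC     128
6    62    CHI     124
7    54    BOS     108
8    34    AUS      68
9    46    DEN      92
10   48    DEN      96
filter rows where age_x2 <= 50:
   age office  age_x2
1   22     SF      44
3   25    AUS      50
add column age_x2_plus_3 = t['age_x2'] + 3:
   age office  age_x2  age_x2_plus_3
1   22     SF      44             47
3   25    AUS      50             53
add column combined = t['age_x2_plus_3'] + t['age_x2']:
   age office  age_x2  age_x2_plus_3  combined
1   22     SF      44             47        91
3   25    AUS      50             53       103
So sum() = 194.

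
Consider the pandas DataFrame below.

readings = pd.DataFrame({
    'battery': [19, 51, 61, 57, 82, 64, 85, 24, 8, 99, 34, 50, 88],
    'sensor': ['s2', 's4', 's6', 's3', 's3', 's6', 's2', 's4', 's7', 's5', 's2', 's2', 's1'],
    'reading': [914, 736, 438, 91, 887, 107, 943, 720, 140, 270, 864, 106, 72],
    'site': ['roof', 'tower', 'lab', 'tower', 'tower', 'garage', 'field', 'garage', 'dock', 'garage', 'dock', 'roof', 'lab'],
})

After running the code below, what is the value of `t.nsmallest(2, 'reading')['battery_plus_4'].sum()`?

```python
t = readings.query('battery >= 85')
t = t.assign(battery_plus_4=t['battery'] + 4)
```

filter rows where battery >= 85:
    battery sensor  reading    site
6        85     s2      943   field
9        99     s5      270  garage
12       88     s1       72     lab
add column battery_plus_4 = t['battery'] + 4:
    battery sensor  reading    site  battery_plus_4
6        85     s2      943   field              89
9        99     s5      270  garage             103
12       88     s1       72     lab              92
take 2 rows with smallest reading:
    battery sensor  reading    site  battery_plus_4
12       88     s1       72     lab              92
9        99     s5      270  garage             103
So sum() = 195.

195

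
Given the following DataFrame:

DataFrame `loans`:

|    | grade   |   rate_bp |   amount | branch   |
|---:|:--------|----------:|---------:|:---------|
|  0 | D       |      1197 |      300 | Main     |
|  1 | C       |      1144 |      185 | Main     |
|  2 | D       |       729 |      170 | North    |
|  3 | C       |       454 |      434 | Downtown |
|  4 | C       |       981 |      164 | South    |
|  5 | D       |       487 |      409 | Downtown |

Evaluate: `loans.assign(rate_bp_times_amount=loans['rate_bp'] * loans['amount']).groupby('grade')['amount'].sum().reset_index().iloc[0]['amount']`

add column rate_bp_times_amount = loans['rate_bp'] * loans['amount']:
  grade  rate_bp  amount    branch  rate_bp_times_amount
0     D     1197     300      Main                359100
1     C     1144     185      Main                211640
2     D      729     170     North                123930
3     C      454     434  Downtown                197036
4     C      981     164     South                160884
5     D      487     409  Downtown                199183
group by grade, sum of amount:
grade
C    783
D    879
Name: amount, dtype: int64
reset_index():
  grade  amount
0     C     783
1     D     879
value at position 0, column 'amount' → 783

783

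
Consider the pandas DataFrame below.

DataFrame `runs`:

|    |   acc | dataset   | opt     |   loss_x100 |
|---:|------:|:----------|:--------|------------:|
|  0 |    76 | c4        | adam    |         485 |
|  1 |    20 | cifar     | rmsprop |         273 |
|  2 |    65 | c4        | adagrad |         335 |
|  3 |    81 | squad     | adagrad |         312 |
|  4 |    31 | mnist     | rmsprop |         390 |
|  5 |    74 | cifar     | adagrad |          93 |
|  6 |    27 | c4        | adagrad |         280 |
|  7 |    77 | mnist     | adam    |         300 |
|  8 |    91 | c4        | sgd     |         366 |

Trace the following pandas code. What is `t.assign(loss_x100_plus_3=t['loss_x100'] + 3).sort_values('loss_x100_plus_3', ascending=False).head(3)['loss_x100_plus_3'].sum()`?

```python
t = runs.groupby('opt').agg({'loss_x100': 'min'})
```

948

group by opt, min of loss_x100:
         loss_x100
opt               
adagrad         93
adam           300
rmsprop        273
sgd            366
add column loss_x100_plus_3 = t['loss_x100'] + 3:
         loss_x100  loss_x100_plus_3
opt                                 
adagrad         93                96
adam           300               303
rmsprop        273               276
sgd            366               369
sort by loss_x100_plus_3 descending:
         loss_x100  loss_x100_plus_3
opt                                 
sgd            366               369
adam           300               303
rmsprop        273               276
adagrad         93                96
take first 3 rows:
         loss_x100  loss_x100_plus_3
opt                                 
sgd            366               369
adam           300               303
rmsprop        273               276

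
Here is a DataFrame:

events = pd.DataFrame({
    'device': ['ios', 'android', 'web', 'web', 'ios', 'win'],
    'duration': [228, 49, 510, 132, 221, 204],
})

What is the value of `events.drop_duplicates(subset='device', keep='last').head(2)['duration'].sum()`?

drop duplicate device (keep=last):
    device  duration
1  android        49
3      web       132
4      ios       221
5      win       204
take first 2 rows:
    device  duration
1  android        49
3      web       132
So sum() = 181.

181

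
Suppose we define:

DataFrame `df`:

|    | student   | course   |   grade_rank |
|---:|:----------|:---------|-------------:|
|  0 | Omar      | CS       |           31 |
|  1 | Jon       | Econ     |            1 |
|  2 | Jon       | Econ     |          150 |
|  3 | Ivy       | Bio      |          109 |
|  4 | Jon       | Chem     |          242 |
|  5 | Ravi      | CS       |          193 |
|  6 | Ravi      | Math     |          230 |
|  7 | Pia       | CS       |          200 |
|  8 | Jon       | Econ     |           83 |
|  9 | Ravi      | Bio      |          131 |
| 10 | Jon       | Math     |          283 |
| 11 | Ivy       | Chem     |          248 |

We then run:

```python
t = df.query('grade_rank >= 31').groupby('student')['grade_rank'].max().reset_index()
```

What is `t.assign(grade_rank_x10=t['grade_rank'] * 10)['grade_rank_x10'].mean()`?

filter rows where grade_rank >= 31:
   student course  grade_rank
0     Omar     CS          31
2      Jon   Econ         150
3      Ivy    Bio         109
4      Jon   Chem         242
5     Ravi     CS         193
6     Ravi   Math         230
7      Pia     CS         200
8      Jon   Econ          83
9     Ravi    Bio         131
10     Jon   Math         283
11     Ivy   Chem         248
group by student, max of grade_rank:
student
Ivy     248
Jon     283
Omar     31
Pia     200
Ravi    230
Name: grade_rank, dtype: int64
reset_index():
  student  grade_rank
0     Ivy         248
1     Jon         283
2    Omar          31
3     Pia         200
4    Ravi         230
add column grade_rank_x10 = t['grade_rank'] * 10:
  student  grade_rank  grade_rank_x10
0     Ivy         248            2480
1     Jon         283            2830
2    Omar          31             310
3     Pia         200            2000
4    Ravi         230            2300
Then the mean of column 'grade_rank_x10': 1984.0

1984.0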